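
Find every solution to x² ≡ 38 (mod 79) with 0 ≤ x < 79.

Since 79 ≡ 3 (mod 4), a square root of 38 is 38^((79+1)/4) = 38^20 mod 79.
Repeated squaring: 38^2≡22, 38^4≡10, 38^8≡21, 38^16≡46 (mod 79).
38^20 = 38^(16+4) ≡ 65 (mod 79).
Check: 65² = 4225 ≡ 38 (mod 79). The two roots are 14 and 65.

14, 65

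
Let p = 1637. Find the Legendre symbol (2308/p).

-1

First reduce: 2308 ≡ 671 (mod 1637).
Reciprocity: 671 ≡ 3 and 1637 ≡ 1 (mod 4), so (671/1637) = +(1637/671).
Reduce top mod 671: now compute (295/671).
Reciprocity: 295 ≡ 3 and 671 ≡ 3 (mod 4), so (295/671) = −(671/295).
Reduce top mod 295: now compute (81/295).
Reciprocity: 81 ≡ 1 and 295 ≡ 3 (mod 4), so (81/295) = +(295/81).
Reduce top mod 81: now compute (52/81).
Pull out 2^2: since 81 ≡ 1 (mod 8), (2/81) = +1, so (2/81)^2 = +1.
Reciprocity: 13 ≡ 1 and 81 ≡ 1 (mod 4), so (13/81) = +(81/13).
Reduce top mod 13: now compute (3/13).
Reciprocity: 3 ≡ 3 and 13 ≡ 1 (mod 4), so (3/13) = +(13/3).
Reduce top mod 3: now compute (1/3).
Reached (1/3) = 1. Collecting the sign flips along the way, the symbol is -1.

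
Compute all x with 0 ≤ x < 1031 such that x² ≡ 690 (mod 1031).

448, 583

Since 1031 ≡ 3 (mod 4), a square root of 690 is 690^((1031+1)/4) = 690^258 mod 1031.
Repeated squaring: 690^2≡809, 690^4≡827, 690^8≡376, 690^16≡129, 690^32≡145, 690^64≡405, 690^128≡96, 690^256≡968 (mod 1031).
690^258 = 690^(256+2) ≡ 583 (mod 1031).
Check: 583² = 339889 ≡ 690 (mod 1031). The two roots are 448 and 583.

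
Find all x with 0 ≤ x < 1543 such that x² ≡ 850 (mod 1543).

586, 957

Since 1543 ≡ 3 (mod 4), a square root of 850 is 850^((1543+1)/4) = 850^386 mod 1543.
Repeated squaring: 850^2≡376, 850^4≡963, 850^8≡26, 850^16≡676, 850^32≡248, 850^64≡1327, 850^128≡366, 850^256≡1258 (mod 1543).
850^386 = 850^(256+128+2) ≡ 957 (mod 1543).
Check: 957² = 915849 ≡ 850 (mod 1543). The two roots are 586 and 957.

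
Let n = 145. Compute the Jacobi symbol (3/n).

Reciprocity: 3 ≡ 3 and 145 ≡ 1 (mod 4), so (3/145) = +(145/3).
Reduce top mod 3: now compute (1/3).
Reached (1/3) = 1. Collecting the sign flips along the way, the symbol is +1.

1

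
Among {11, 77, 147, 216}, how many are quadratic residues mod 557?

1

(11/557) = -1 → non-residue.
(77/557) = -1 → non-residue.
(147/557) = -1 → non-residue.
(216/557) = +1 → QR.
Total quadratic residues among the 4: 1.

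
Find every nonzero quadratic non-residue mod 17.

3,5,6,7,10,11,12,14

Square k = 1,…,8 (k and 17−k give the same square):
1²=1, 2²=4, 3²=9, 4²=16, 5²≡8, 6²≡2, 7²≡15, 8²≡13 (mod 17).
The residues are {1, 2, 4, 8, 9, 13, 15, 16}; the non-residues are the remaining 8 nonzero classes.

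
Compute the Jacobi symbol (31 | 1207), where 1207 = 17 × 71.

1

Reciprocity: 31 ≡ 3 and 1207 ≡ 3 (mod 4), so (31/1207) = −(1207/31).
Reduce top mod 31: now compute (29/31).
Reciprocity: 29 ≡ 1 and 31 ≡ 3 (mod 4), so (29/31) = +(31/29).
Reduce top mod 29: now compute (2/29).
Pull out 2: since 29 ≡ 5 (mod 8), (2/29) = -1.
Reached (1/29) = 1. Collecting the sign flips along the way, the symbol is +1.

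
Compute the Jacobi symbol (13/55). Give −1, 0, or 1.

Reciprocity: 13 ≡ 1 and 55 ≡ 3 (mod 4), so (13/55) = +(55/13).
Reduce top mod 13: now compute (3/13).
Reciprocity: 3 ≡ 3 and 13 ≡ 1 (mod 4), so (3/13) = +(13/3).
Reduce top mod 3: now compute (1/3).
Reached (1/3) = 1. Collecting the sign flips along the way, the symbol is +1.

1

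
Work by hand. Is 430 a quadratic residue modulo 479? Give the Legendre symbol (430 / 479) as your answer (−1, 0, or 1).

-1

Pull out 2: since 479 ≡ 7 (mod 8), (2/479) = +1.
Reciprocity: 215 ≡ 3 and 479 ≡ 3 (mod 4), so (215/479) = −(479/215).
Reduce top mod 215: now compute (49/215).
Reciprocity: 49 ≡ 1 and 215 ≡ 3 (mod 4), so (49/215) = +(215/49).
Reduce top mod 49: now compute (19/49).
Reciprocity: 19 ≡ 3 and 49 ≡ 1 (mod 4), so (19/49) = +(49/19).
Reduce top mod 19: now compute (11/19).
Reciprocity: 11 ≡ 3 and 19 ≡ 3 (mod 4), so (11/19) = −(19/11).
Reduce top mod 11: now compute (8/11).
Pull out 2^3: since 11 ≡ 3 (mod 8), (2/11) = -1, so (2/11)^3 = -1.
Reached (1/11) = 1. Collecting the sign flips along the way, the symbol is -1.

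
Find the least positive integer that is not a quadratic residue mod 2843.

(2/2843) = −1, so 2 is the smallest positive non-residue mod 2843.

2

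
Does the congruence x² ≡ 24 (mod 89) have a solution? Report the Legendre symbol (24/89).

Pull out 2^3: since 89 ≡ 1 (mod 8), (2/89) = +1, so (2/89)^3 = +1.
Reciprocity: 3 ≡ 3 and 89 ≡ 1 (mod 4), so (3/89) = +(89/3).
Reduce top mod 3: now compute (2/3).
Pull out 2: since 3 ≡ 3 (mod 8), (2/3) = -1.
Reached (1/3) = 1. Collecting the sign flips along the way, the symbol is -1.

-1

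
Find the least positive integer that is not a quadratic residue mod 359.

(2/359) = +1, so 2 is a residue.
(3/359) = +1, so 3 is a residue.
(4/359) = +1, so 4 is a residue.
(5/359) = +1, so 5 is a residue.
(6/359) = +1, so 6 is a residue.
(7/359) = −1, so 7 is the smallest positive non-residue mod 359.

7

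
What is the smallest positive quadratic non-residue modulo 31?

(2/31) = +1, so 2 is a residue.
(3/31) = −1, so 3 is the smallest positive non-residue mod 31.

3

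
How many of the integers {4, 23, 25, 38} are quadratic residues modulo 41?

3

(4/41) = +1 → QR.
(23/41) = +1 → QR.
(25/41) = +1 → QR.
(38/41) = -1 → non-residue.
Total quadratic residues among the 4: 3.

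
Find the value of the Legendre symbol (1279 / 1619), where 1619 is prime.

Reciprocity: 1279 ≡ 3 and 1619 ≡ 3 (mod 4), so (1279/1619) = −(1619/1279).
Reduce top mod 1279: now compute (340/1279).
Pull out 2^2: since 1279 ≡ 7 (mod 8), (2/1279) = +1, so (2/1279)^2 = +1.
Reciprocity: 85 ≡ 1 and 1279 ≡ 3 (mod 4), so (85/1279) = +(1279/85).
Reduce top mod 85: now compute (4/85).
Pull out 2^2: since 85 ≡ 5 (mod 8), (2/85) = -1, so (2/85)^2 = +1.
Reached (1/85) = 1. Collecting the sign flips along the way, the symbol is -1.

-1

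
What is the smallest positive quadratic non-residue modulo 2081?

(2/2081) = +1, so 2 is a residue.
(3/2081) = −1, so 3 is the smallest positive non-residue mod 2081.

3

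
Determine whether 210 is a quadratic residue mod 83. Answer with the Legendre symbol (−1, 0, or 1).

First reduce: 210 ≡ 44 (mod 83).
Pull out 2^2: since 83 ≡ 3 (mod 8), (2/83) = -1, so (2/83)^2 = +1.
Reciprocity: 11 ≡ 3 and 83 ≡ 3 (mod 4), so (11/83) = −(83/11).
Reduce top mod 11: now compute (6/11).
Pull out 2: since 11 ≡ 3 (mod 8), (2/11) = -1.
Reciprocity: 3 ≡ 3 and 11 ≡ 3 (mod 4), so (3/11) = −(11/3).
Reduce top mod 3: now compute (2/3).
Pull out 2: since 3 ≡ 3 (mod 8), (2/3) = -1.
Reached (1/3) = 1. Collecting the sign flips along the way, the symbol is +1.

1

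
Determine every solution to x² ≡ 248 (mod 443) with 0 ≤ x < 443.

Since 443 ≡ 3 (mod 4), a square root of 248 is 248^((443+1)/4) = 248^111 mod 443.
Repeated squaring: 248^2≡370, 248^4≡13, 248^8≡169, 248^16≡209, 248^32≡267, 248^64≡409 (mod 443).
248^111 = 248^(64+32+8+4+2+1) ≡ 270 (mod 443).
Check: 270² = 72900 ≡ 248 (mod 443). The two roots are 173 and 270.

173, 270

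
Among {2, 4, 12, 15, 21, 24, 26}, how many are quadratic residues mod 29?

(2/29) = -1 → non-residue.
(4/29) = +1 → QR.
(12/29) = -1 → non-residue.
(15/29) = -1 → non-residue.
(21/29) = -1 → non-residue.
(24/29) = +1 → QR.
(26/29) = -1 → non-residue.
Total quadratic residues among the 7: 2.

2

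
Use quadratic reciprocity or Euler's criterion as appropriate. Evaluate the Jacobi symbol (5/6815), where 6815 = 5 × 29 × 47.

Reciprocity: 5 ≡ 1 and 6815 ≡ 3 (mod 4), so (5/6815) = +(6815/5).
Reduce top mod 5: now compute (0/5).
Top reduces to 0: gcd > 1, so the symbol is 0.

0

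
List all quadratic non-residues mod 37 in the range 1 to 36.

2,5,6,8,13,14,15,17,18,19,20,22,23,24,29,31,32,35

Square k = 1,…,18 (k and 37−k give the same square):
1²=1, 2²=4, 3²=9, 4²=16, 5²=25, 6²=36, 7²≡12, 8²≡27, 9²≡7, 10²≡26, 11²≡10, 12²≡33, 13²≡21, 14²≡11, 15²≡3, 16²≡34, 17²≡30, 18²≡28 (mod 37).
The residues are {1, 3, 4, 7, 9, 10, 11, 12, 16, 21, 25, 26, 27, 28, 30, 33, 34, 36}; the non-residues are the remaining 18 nonzero classes.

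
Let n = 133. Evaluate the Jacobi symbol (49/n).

Reciprocity: 49 ≡ 1 and 133 ≡ 1 (mod 4), so (49/133) = +(133/49).
Reduce top mod 49: now compute (35/49).
Reciprocity: 35 ≡ 3 and 49 ≡ 1 (mod 4), so (35/49) = +(49/35).
Reduce top mod 35: now compute (14/35).
Pull out 2: since 35 ≡ 3 (mod 8), (2/35) = -1.
Reciprocity: 7 ≡ 3 and 35 ≡ 3 (mod 4), so (7/35) = −(35/7).
Reduce top mod 7: now compute (0/7).
Top reduces to 0: gcd > 1, so the symbol is 0.

0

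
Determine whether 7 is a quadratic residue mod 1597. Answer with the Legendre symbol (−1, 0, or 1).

Reciprocity: 7 ≡ 3 and 1597 ≡ 1 (mod 4), so (7/1597) = +(1597/7).
Reduce top mod 7: now compute (1/7).
Reached (1/7) = 1. Collecting the sign flips along the way, the symbol is +1.

1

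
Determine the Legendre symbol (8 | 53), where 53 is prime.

Euler's criterion: (8/53) ≡ 8^26 (mod 53).
8^2 ≡ 11 (mod 53)
8^4 ≡ 15 (mod 53)
8^8 ≡ 13 (mod 53)
8^16 ≡ 10 (mod 53)
8^26 = 8^(16+8+2) ≡ 52 (mod 53).
Result is 52 ≡ −1, so (8/53) = −1.

-1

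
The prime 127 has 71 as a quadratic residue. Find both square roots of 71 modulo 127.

Since 127 ≡ 3 (mod 4), a square root of 71 is 71^((127+1)/4) = 71^32 mod 127.
Repeated squaring: 71^2≡88, 71^4≡124, 71^8≡9, 71^16≡81, 71^32≡84 (mod 127).
71^32 = 71^(32) ≡ 84 (mod 127).
Check: 84² = 7056 ≡ 71 (mod 127). The two roots are 43 and 84.

43, 84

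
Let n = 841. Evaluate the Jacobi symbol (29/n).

0

Reciprocity: 29 ≡ 1 and 841 ≡ 1 (mod 4), so (29/841) = +(841/29).
Reduce top mod 29: now compute (0/29).
Top reduces to 0: gcd > 1, so the symbol is 0.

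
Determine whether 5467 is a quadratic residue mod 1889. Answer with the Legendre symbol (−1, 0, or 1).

First reduce: 5467 ≡ 1689 (mod 1889).
Reciprocity: 1689 ≡ 1 and 1889 ≡ 1 (mod 4), so (1689/1889) = +(1889/1689).
Reduce top mod 1689: now compute (200/1689).
Pull out 2^3: since 1689 ≡ 1 (mod 8), (2/1689) = +1, so (2/1689)^3 = +1.
Reciprocity: 25 ≡ 1 and 1689 ≡ 1 (mod 4), so (25/1689) = +(1689/25).
Reduce top mod 25: now compute (14/25).
Pull out 2: since 25 ≡ 1 (mod 8), (2/25) = +1.
Reciprocity: 7 ≡ 3 and 25 ≡ 1 (mod 4), so (7/25) = +(25/7).
Reduce top mod 7: now compute (4/7).
Pull out 2^2: since 7 ≡ 7 (mod 8), (2/7) = +1, so (2/7)^2 = +1.
Reached (1/7) = 1. Collecting the sign flips along the way, the symbol is +1.

1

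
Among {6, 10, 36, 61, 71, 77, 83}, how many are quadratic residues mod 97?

3

(6/97) = +1 → QR.
(10/97) = -1 → non-residue.
(36/97) = +1 → QR.
(61/97) = +1 → QR.
(71/97) = -1 → non-residue.
(77/97) = -1 → non-residue.
(83/97) = -1 → non-residue.
Total quadratic residues among the 7: 3.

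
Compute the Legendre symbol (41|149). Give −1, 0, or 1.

-1

Reciprocity: 41 ≡ 1 and 149 ≡ 1 (mod 4), so (41/149) = +(149/41).
Reduce top mod 41: now compute (26/41).
Pull out 2: since 41 ≡ 1 (mod 8), (2/41) = +1.
Reciprocity: 13 ≡ 1 and 41 ≡ 1 (mod 4), so (13/41) = +(41/13).
Reduce top mod 13: now compute (2/13).
Pull out 2: since 13 ≡ 5 (mod 8), (2/13) = -1.
Reached (1/13) = 1. Collecting the sign flips along the way, the symbol is -1.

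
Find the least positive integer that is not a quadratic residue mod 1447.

3

(2/1447) = +1, so 2 is a residue.
(3/1447) = −1, so 3 is the smallest positive non-residue mod 1447.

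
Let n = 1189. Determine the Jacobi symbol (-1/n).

First reduce: -1 ≡ 1188 (mod 1189).
Pull out 2^2: since 1189 ≡ 5 (mod 8), (2/1189) = -1, so (2/1189)^2 = +1.
Reciprocity: 297 ≡ 1 and 1189 ≡ 1 (mod 4), so (297/1189) = +(1189/297).
Reduce top mod 297: now compute (1/297).
Reached (1/297) = 1. Collecting the sign flips along the way, the symbol is +1.

1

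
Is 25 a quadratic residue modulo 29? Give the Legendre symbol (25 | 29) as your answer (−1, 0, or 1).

1

Reciprocity: 25 ≡ 1 and 29 ≡ 1 (mod 4), so (25/29) = +(29/25).
Reduce top mod 25: now compute (4/25).
Pull out 2^2: since 25 ≡ 1 (mod 8), (2/25) = +1, so (2/25)^2 = +1.
Reached (1/25) = 1. Collecting the sign flips along the way, the symbol is +1.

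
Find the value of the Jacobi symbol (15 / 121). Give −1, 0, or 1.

1

Reciprocity: 15 ≡ 3 and 121 ≡ 1 (mod 4), so (15/121) = +(121/15).
Reduce top mod 15: now compute (1/15).
Reached (1/15) = 1. Collecting the sign flips along the way, the symbol is +1.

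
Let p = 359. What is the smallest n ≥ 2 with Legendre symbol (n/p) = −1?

7

(2/359) = +1, so 2 is a residue.
(3/359) = +1, so 3 is a residue.
(4/359) = +1, so 4 is a residue.
(5/359) = +1, so 5 is a residue.
(6/359) = +1, so 6 is a residue.
(7/359) = −1, so 7 is the smallest positive non-residue mod 359.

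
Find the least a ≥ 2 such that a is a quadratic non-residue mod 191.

(2/191) = +1, so 2 is a residue.
(3/191) = +1, so 3 is a residue.
(4/191) = +1, so 4 is a residue.
(5/191) = +1, so 5 is a residue.
(6/191) = +1, so 6 is a residue.
(7/191) = −1, so 7 is the smallest positive non-residue mod 191.

7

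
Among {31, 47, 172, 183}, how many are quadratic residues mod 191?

(31/191) = -1 → non-residue.
(47/191) = -1 → non-residue.
(172/191) = +1 → QR.
(183/191) = -1 → non-residue.
Total quadratic residues among the 4: 1.

1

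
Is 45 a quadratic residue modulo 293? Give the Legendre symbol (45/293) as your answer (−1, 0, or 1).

Reciprocity: 45 ≡ 1 and 293 ≡ 1 (mod 4), so (45/293) = +(293/45).
Reduce top mod 45: now compute (23/45).
Reciprocity: 23 ≡ 3 and 45 ≡ 1 (mod 4), so (23/45) = +(45/23).
Reduce top mod 23: now compute (22/23).
Pull out 2: since 23 ≡ 7 (mod 8), (2/23) = +1.
Reciprocity: 11 ≡ 3 and 23 ≡ 3 (mod 4), so (11/23) = −(23/11).
Reduce top mod 11: now compute (1/11).
Reached (1/11) = 1. Collecting the sign flips along the way, the symbol is -1.

-1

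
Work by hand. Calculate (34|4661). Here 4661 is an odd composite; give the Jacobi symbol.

Pull out 2: since 4661 ≡ 5 (mod 8), (2/4661) = -1.
Reciprocity: 17 ≡ 1 and 4661 ≡ 1 (mod 4), so (17/4661) = +(4661/17).
Reduce top mod 17: now compute (3/17).
Reciprocity: 3 ≡ 3 and 17 ≡ 1 (mod 4), so (3/17) = +(17/3).
Reduce top mod 3: now compute (2/3).
Pull out 2: since 3 ≡ 3 (mod 8), (2/3) = -1.
Reached (1/3) = 1. Collecting the sign flips along the way, the symbol is +1.

1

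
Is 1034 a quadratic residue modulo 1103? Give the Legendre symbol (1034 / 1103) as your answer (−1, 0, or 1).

Pull out 2: since 1103 ≡ 7 (mod 8), (2/1103) = +1.
Reciprocity: 517 ≡ 1 and 1103 ≡ 3 (mod 4), so (517/1103) = +(1103/517).
Reduce top mod 517: now compute (69/517).
Reciprocity: 69 ≡ 1 and 517 ≡ 1 (mod 4), so (69/517) = +(517/69).
Reduce top mod 69: now compute (34/69).
Pull out 2: since 69 ≡ 5 (mod 8), (2/69) = -1.
Reciprocity: 17 ≡ 1 and 69 ≡ 1 (mod 4), so (17/69) = +(69/17).
Reduce top mod 17: now compute (1/17).
Reached (1/17) = 1. Collecting the sign flips along the way, the symbol is -1.

-1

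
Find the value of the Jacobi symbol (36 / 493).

1

Pull out 2^2: since 493 ≡ 5 (mod 8), (2/493) = -1, so (2/493)^2 = +1.
Reciprocity: 9 ≡ 1 and 493 ≡ 1 (mod 4), so (9/493) = +(493/9).
Reduce top mod 9: now compute (7/9).
Reciprocity: 7 ≡ 3 and 9 ≡ 1 (mod 4), so (7/9) = +(9/7).
Reduce top mod 7: now compute (2/7).
Pull out 2: since 7 ≡ 7 (mod 8), (2/7) = +1.
Reached (1/7) = 1. Collecting the sign flips along the way, the symbol is +1.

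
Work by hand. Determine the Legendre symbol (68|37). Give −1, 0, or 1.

First reduce: 68 ≡ 31 (mod 37).
Reciprocity: 31 ≡ 3 and 37 ≡ 1 (mod 4), so (31/37) = +(37/31).
Reduce top mod 31: now compute (6/31).
Pull out 2: since 31 ≡ 7 (mod 8), (2/31) = +1.
Reciprocity: 3 ≡ 3 and 31 ≡ 3 (mod 4), so (3/31) = −(31/3).
Reduce top mod 3: now compute (1/3).
Reached (1/3) = 1. Collecting the sign flips along the way, the symbol is -1.

-1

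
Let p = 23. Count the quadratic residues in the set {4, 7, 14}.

(4/23) = +1 → QR.
(7/23) = -1 → non-residue.
(14/23) = -1 → non-residue.
Total quadratic residues among the 3: 1.

1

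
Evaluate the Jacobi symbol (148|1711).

Pull out 2^2: since 1711 ≡ 7 (mod 8), (2/1711) = +1, so (2/1711)^2 = +1.
Reciprocity: 37 ≡ 1 and 1711 ≡ 3 (mod 4), so (37/1711) = +(1711/37).
Reduce top mod 37: now compute (9/37).
Reciprocity: 9 ≡ 1 and 37 ≡ 1 (mod 4), so (9/37) = +(37/9).
Reduce top mod 9: now compute (1/9).
Reached (1/9) = 1. Collecting the sign flips along the way, the symbol is +1.

1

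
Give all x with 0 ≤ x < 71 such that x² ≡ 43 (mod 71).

Since 71 ≡ 3 (mod 4), a square root of 43 is 43^((71+1)/4) = 43^18 mod 71.
Repeated squaring: 43^2≡3, 43^4≡9, 43^8≡10, 43^16≡29 (mod 71).
43^18 = 43^(16+2) ≡ 16 (mod 71).
Check: 16² = 256 ≡ 43 (mod 71). The two roots are 16 and 55.

16, 55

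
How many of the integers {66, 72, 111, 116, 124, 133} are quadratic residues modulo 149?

3

(66/149) = -1 → non-residue.
(72/149) = -1 → non-residue.
(111/149) = -1 → non-residue.
(116/149) = +1 → QR.
(124/149) = +1 → QR.
(133/149) = +1 → QR.
Total quadratic residues among the 6: 3.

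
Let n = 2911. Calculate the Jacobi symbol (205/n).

0

Reciprocity: 205 ≡ 1 and 2911 ≡ 3 (mod 4), so (205/2911) = +(2911/205).
Reduce top mod 205: now compute (41/205).
Reciprocity: 41 ≡ 1 and 205 ≡ 1 (mod 4), so (41/205) = +(205/41).
Reduce top mod 41: now compute (0/41).
Top reduces to 0: gcd > 1, so the symbol is 0.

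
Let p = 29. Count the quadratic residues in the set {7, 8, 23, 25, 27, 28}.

(7/29) = +1 → QR.
(8/29) = -1 → non-residue.
(23/29) = +1 → QR.
(25/29) = +1 → QR.
(27/29) = -1 → non-residue.
(28/29) = +1 → QR.
Total quadratic residues among the 6: 4.

4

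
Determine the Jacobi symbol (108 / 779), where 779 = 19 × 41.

Pull out 2^2: since 779 ≡ 3 (mod 8), (2/779) = -1, so (2/779)^2 = +1.
Reciprocity: 27 ≡ 3 and 779 ≡ 3 (mod 4), so (27/779) = −(779/27).
Reduce top mod 27: now compute (23/27).
Reciprocity: 23 ≡ 3 and 27 ≡ 3 (mod 4), so (23/27) = −(27/23).
Reduce top mod 23: now compute (4/23).
Pull out 2^2: since 23 ≡ 7 (mod 8), (2/23) = +1, so (2/23)^2 = +1.
Reached (1/23) = 1. Collecting the sign flips along the way, the symbol is +1.

1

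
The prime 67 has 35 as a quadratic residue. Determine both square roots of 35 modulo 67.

13, 54

Since 67 ≡ 3 (mod 4), a square root of 35 is 35^((67+1)/4) = 35^17 mod 67.
Repeated squaring: 35^2≡19, 35^4≡26, 35^8≡6, 35^16≡36 (mod 67).
35^17 = 35^(16+1) ≡ 54 (mod 67).
Check: 54² = 2916 ≡ 35 (mod 67). The two roots are 13 and 54.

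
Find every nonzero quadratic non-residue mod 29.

2,3,8,10,11,12,14,15,17,18,19,21,26,27

Square k = 1,…,14 (k and 29−k give the same square):
1²=1, 2²=4, 3²=9, 4²=16, 5²=25, 6²≡7, 7²≡20, 8²≡6, 9²≡23, 10²≡13, 11²≡5, 12²≡28, 13²≡24, 14²≡22 (mod 29).
The residues are {1, 4, 5, 6, 7, 9, 13, 16, 20, 22, 23, 24, 25, 28}; the non-residues are the remaining 14 nonzero classes.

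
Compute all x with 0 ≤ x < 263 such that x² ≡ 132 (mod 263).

55, 208

Since 263 ≡ 3 (mod 4), a square root of 132 is 132^((263+1)/4) = 132^66 mod 263.
Repeated squaring: 132^2≡66, 132^4≡148, 132^8≡75, 132^16≡102, 132^32≡147, 132^64≡43 (mod 263).
132^66 = 132^(64+2) ≡ 208 (mod 263).
Check: 208² = 43264 ≡ 132 (mod 263). The two roots are 55 and 208.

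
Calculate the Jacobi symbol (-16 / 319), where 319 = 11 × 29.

First reduce: -16 ≡ 303 (mod 319).
Reciprocity: 303 ≡ 3 and 319 ≡ 3 (mod 4), so (303/319) = −(319/303).
Reduce top mod 303: now compute (16/303).
Pull out 2^4: since 303 ≡ 7 (mod 8), (2/303) = +1, so (2/303)^4 = +1.
Reached (1/303) = 1. Collecting the sign flips along the way, the symbol is -1.

-1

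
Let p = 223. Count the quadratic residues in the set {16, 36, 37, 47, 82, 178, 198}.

6

(16/223) = +1 → QR.
(36/223) = +1 → QR.
(37/223) = +1 → QR.
(47/223) = +1 → QR.
(82/223) = +1 → QR.
(178/223) = +1 → QR.
(198/223) = -1 → non-residue.
Total quadratic residues among the 7: 6.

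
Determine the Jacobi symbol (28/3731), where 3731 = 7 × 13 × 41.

Pull out 2^2: since 3731 ≡ 3 (mod 8), (2/3731) = -1, so (2/3731)^2 = +1.
Reciprocity: 7 ≡ 3 and 3731 ≡ 3 (mod 4), so (7/3731) = −(3731/7).
Reduce top mod 7: now compute (0/7).
Top reduces to 0: gcd > 1, so the symbol is 0.

0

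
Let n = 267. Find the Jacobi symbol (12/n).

0

Pull out 2^2: since 267 ≡ 3 (mod 8), (2/267) = -1, so (2/267)^2 = +1.
Reciprocity: 3 ≡ 3 and 267 ≡ 3 (mod 4), so (3/267) = −(267/3).
Reduce top mod 3: now compute (0/3).
Top reduces to 0: gcd > 1, so the symbol is 0.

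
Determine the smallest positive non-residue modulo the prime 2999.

(2/2999) = +1, so 2 is a residue.
(3/2999) = +1, so 3 is a residue.
(4/2999) = +1, so 4 is a residue.
(5/2999) = +1, so 5 is a residue.
(6/2999) = +1, so 6 is a residue.
(7/2999) = +1, so 7 is a residue.
(8/2999) = +1, so 8 is a residue.
(9/2999) = +1, so 9 is a residue.
(10/2999) = +1, so 10 is a residue.
(11/2999) = +1, so 11 is a residue.
(12/2999) = +1, so 12 is a residue.
(13/2999) = +1, so 13 is a residue.
(14/2999) = +1, so 14 is a residue.
(15/2999) = +1, so 15 is a residue.
(16/2999) = +1, so 16 is a residue.
(17/2999) = −1, so 17 is the smallest positive non-residue mod 2999.

17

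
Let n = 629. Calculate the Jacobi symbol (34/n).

Pull out 2: since 629 ≡ 5 (mod 8), (2/629) = -1.
Reciprocity: 17 ≡ 1 and 629 ≡ 1 (mod 4), so (17/629) = +(629/17).
Reduce top mod 17: now compute (0/17).
Top reduces to 0: gcd > 1, so the symbol is 0.

0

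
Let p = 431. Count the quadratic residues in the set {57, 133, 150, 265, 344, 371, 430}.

3

(57/431) = +1 → QR.
(133/431) = -1 → non-residue.
(150/431) = +1 → QR.
(265/431) = +1 → QR.
(344/431) = -1 → non-residue.
(371/431) = -1 → non-residue.
(430/431) = -1 → non-residue.
Total quadratic residues among the 7: 3.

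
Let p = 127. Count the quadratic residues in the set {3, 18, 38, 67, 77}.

2

(3/127) = -1 → non-residue.
(18/127) = +1 → QR.
(38/127) = +1 → QR.
(67/127) = -1 → non-residue.
(77/127) = -1 → non-residue.
Total quadratic residues among the 5: 2.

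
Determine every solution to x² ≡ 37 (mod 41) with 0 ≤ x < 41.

41 ≡ 1 (mod 4), so we find a root by search.
Trying successive values, 18² = 324 ≡ 37 (mod 41). The other root is 41 − 18 = 23.

18, 23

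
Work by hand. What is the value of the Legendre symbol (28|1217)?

-1

Pull out 2^2: since 1217 ≡ 1 (mod 8), (2/1217) = +1, so (2/1217)^2 = +1.
Reciprocity: 7 ≡ 3 and 1217 ≡ 1 (mod 4), so (7/1217) = +(1217/7).
Reduce top mod 7: now compute (6/7).
Pull out 2: since 7 ≡ 7 (mod 8), (2/7) = +1.
Reciprocity: 3 ≡ 3 and 7 ≡ 3 (mod 4), so (3/7) = −(7/3).
Reduce top mod 3: now compute (1/3).
Reached (1/3) = 1. Collecting the sign flips along the way, the symbol is -1.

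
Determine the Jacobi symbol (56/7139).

-1

Pull out 2^3: since 7139 ≡ 3 (mod 8), (2/7139) = -1, so (2/7139)^3 = -1.
Reciprocity: 7 ≡ 3 and 7139 ≡ 3 (mod 4), so (7/7139) = −(7139/7).
Reduce top mod 7: now compute (6/7).
Pull out 2: since 7 ≡ 7 (mod 8), (2/7) = +1.
Reciprocity: 3 ≡ 3 and 7 ≡ 3 (mod 4), so (3/7) = −(7/3).
Reduce top mod 3: now compute (1/3).
Reached (1/3) = 1. Collecting the sign flips along the way, the symbol is -1.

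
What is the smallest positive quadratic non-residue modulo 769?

(2/769) = +1, so 2 is a residue.
(3/769) = +1, so 3 is a residue.
(4/769) = +1, so 4 is a residue.
(5/769) = +1, so 5 is a residue.
(6/769) = +1, so 6 is a residue.
(7/769) = −1, so 7 is the smallest positive non-residue mod 769.

7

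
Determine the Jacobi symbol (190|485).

Pull out 2: since 485 ≡ 5 (mod 8), (2/485) = -1.
Reciprocity: 95 ≡ 3 and 485 ≡ 1 (mod 4), so (95/485) = +(485/95).
Reduce top mod 95: now compute (10/95).
Pull out 2: since 95 ≡ 7 (mod 8), (2/95) = +1.
Reciprocity: 5 ≡ 1 and 95 ≡ 3 (mod 4), so (5/95) = +(95/5).
Reduce top mod 5: now compute (0/5).
Top reduces to 0: gcd > 1, so the symbol is 0.

0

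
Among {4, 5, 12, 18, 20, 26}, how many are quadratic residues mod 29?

3

(4/29) = +1 → QR.
(5/29) = +1 → QR.
(12/29) = -1 → non-residue.
(18/29) = -1 → non-residue.
(20/29) = +1 → QR.
(26/29) = -1 → non-residue.
Total quadratic residues among the 6: 3.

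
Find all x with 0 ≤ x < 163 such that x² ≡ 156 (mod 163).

51, 112

Since 163 ≡ 3 (mod 4), a square root of 156 is 156^((163+1)/4) = 156^41 mod 163.
Repeated squaring: 156^2≡49, 156^4≡119, 156^8≡143, 156^16≡74, 156^32≡97 (mod 163).
156^41 = 156^(32+8+1) ≡ 51 (mod 163).
Check: 51² = 2601 ≡ 156 (mod 163). The two roots are 51 and 112.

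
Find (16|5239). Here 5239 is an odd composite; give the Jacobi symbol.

1

Pull out 2^4: since 5239 ≡ 7 (mod 8), (2/5239) = +1, so (2/5239)^4 = +1.
Reached (1/5239) = 1. Collecting the sign flips along the way, the symbol is +1.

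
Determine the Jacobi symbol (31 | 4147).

1

Reciprocity: 31 ≡ 3 and 4147 ≡ 3 (mod 4), so (31/4147) = −(4147/31).
Reduce top mod 31: now compute (24/31).
Pull out 2^3: since 31 ≡ 7 (mod 8), (2/31) = +1, so (2/31)^3 = +1.
Reciprocity: 3 ≡ 3 and 31 ≡ 3 (mod 4), so (3/31) = −(31/3).
Reduce top mod 3: now compute (1/3).
Reached (1/3) = 1. Collecting the sign flips along the way, the symbol is +1.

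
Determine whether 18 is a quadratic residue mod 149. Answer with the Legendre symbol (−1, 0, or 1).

-1

Euler's criterion: (18/149) ≡ 18^74 (mod 149).
18^2 ≡ 26 (mod 149)
18^4 ≡ 80 (mod 149)
18^8 ≡ 142 (mod 149)
18^16 ≡ 49 (mod 149)
18^32 ≡ 17 (mod 149)
18^64 ≡ 140 (mod 149)
18^74 = 18^(64+8+2) ≡ 148 (mod 149).
Result is 148 ≡ −1, so (18/149) = −1.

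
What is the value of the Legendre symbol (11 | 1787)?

-1

Reciprocity: 11 ≡ 3 and 1787 ≡ 3 (mod 4), so (11/1787) = −(1787/11).
Reduce top mod 11: now compute (5/11).
Reciprocity: 5 ≡ 1 and 11 ≡ 3 (mod 4), so (5/11) = +(11/5).
Reduce top mod 5: now compute (1/5).
Reached (1/5) = 1. Collecting the sign flips along the way, the symbol is -1.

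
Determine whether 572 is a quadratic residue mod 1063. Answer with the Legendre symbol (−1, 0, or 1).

Pull out 2^2: since 1063 ≡ 7 (mod 8), (2/1063) = +1, so (2/1063)^2 = +1.
Reciprocity: 143 ≡ 3 and 1063 ≡ 3 (mod 4), so (143/1063) = −(1063/143).
Reduce top mod 143: now compute (62/143).
Pull out 2: since 143 ≡ 7 (mod 8), (2/143) = +1.
Reciprocity: 31 ≡ 3 and 143 ≡ 3 (mod 4), so (31/143) = −(143/31).
Reduce top mod 31: now compute (19/31).
Reciprocity: 19 ≡ 3 and 31 ≡ 3 (mod 4), so (19/31) = −(31/19).
Reduce top mod 19: now compute (12/19).
Pull out 2^2: since 19 ≡ 3 (mod 8), (2/19) = -1, so (2/19)^2 = +1.
Reciprocity: 3 ≡ 3 and 19 ≡ 3 (mod 4), so (3/19) = −(19/3).
Reduce top mod 3: now compute (1/3).
Reached (1/3) = 1. Collecting the sign flips along the way, the symbol is +1.

1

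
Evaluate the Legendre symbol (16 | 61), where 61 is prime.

Pull out 2^4: since 61 ≡ 5 (mod 8), (2/61) = -1, so (2/61)^4 = +1.
Reached (1/61) = 1. Collecting the sign flips along the way, the symbol is +1.

1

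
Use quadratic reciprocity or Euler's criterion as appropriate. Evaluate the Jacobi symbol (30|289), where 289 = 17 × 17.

Pull out 2: since 289 ≡ 1 (mod 8), (2/289) = +1.
Reciprocity: 15 ≡ 3 and 289 ≡ 1 (mod 4), so (15/289) = +(289/15).
Reduce top mod 15: now compute (4/15).
Pull out 2^2: since 15 ≡ 7 (mod 8), (2/15) = +1, so (2/15)^2 = +1.
Reached (1/15) = 1. Collecting the sign flips along the way, the symbol is +1.

1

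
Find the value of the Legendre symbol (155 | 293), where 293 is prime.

-1

Reciprocity: 155 ≡ 3 and 293 ≡ 1 (mod 4), so (155/293) = +(293/155).
Reduce top mod 155: now compute (138/155).
Pull out 2: since 155 ≡ 3 (mod 8), (2/155) = -1.
Reciprocity: 69 ≡ 1 and 155 ≡ 3 (mod 4), so (69/155) = +(155/69).
Reduce top mod 69: now compute (17/69).
Reciprocity: 17 ≡ 1 and 69 ≡ 1 (mod 4), so (17/69) = +(69/17).
Reduce top mod 17: now compute (1/17).
Reached (1/17) = 1. Collecting the sign flips along the way, the symbol is -1.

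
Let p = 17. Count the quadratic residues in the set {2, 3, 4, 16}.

(2/17) = +1 → QR.
(3/17) = -1 → non-residue.
(4/17) = +1 → QR.
(16/17) = +1 → QR.
Total quadratic residues among the 4: 3.

3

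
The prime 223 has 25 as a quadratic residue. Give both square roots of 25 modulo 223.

Since 223 ≡ 3 (mod 4), a square root of 25 is 25^((223+1)/4) = 25^56 mod 223.
Repeated squaring: 25^2≡179, 25^4≡152, 25^8≡135, 25^16≡162, 25^32≡153 (mod 223).
25^56 = 25^(32+16+8) ≡ 218 (mod 223).
Check: 218² = 47524 ≡ 25 (mod 223). The two roots are 5 and 218.

5, 218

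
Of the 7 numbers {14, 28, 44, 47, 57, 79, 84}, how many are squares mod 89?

5

(14/89) = -1 → non-residue.
(28/89) = -1 → non-residue.
(44/89) = +1 → QR.
(47/89) = +1 → QR.
(57/89) = +1 → QR.
(79/89) = +1 → QR.
(84/89) = +1 → QR.
Total quadratic residues among the 7: 5.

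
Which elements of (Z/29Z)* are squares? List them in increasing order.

Square k = 1,…,14 (k and 29−k give the same square):
1²=1, 2²=4, 3²=9, 4²=16, 5²=25, 6²≡7, 7²≡20, 8²≡6, 9²≡23, 10²≡13, 11²≡5, 12²≡28, 13²≡24, 14²≡22 (mod 29).
So the quadratic residues mod 29 are {1, 4, 5, 6, 7, 9, 13, 16, 20, 22, 23, 24, 25, 28}.

1,4,5,6,7,9,13,16,20,22,23,24,25,28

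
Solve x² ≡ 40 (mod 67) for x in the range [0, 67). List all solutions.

Since 67 ≡ 3 (mod 4), a square root of 40 is 40^((67+1)/4) = 40^17 mod 67.
Repeated squaring: 40^2≡59, 40^4≡64, 40^8≡9, 40^16≡14 (mod 67).
40^17 = 40^(16+1) ≡ 24 (mod 67).
Check: 24² = 576 ≡ 40 (mod 67). The two roots are 24 and 43.

24, 43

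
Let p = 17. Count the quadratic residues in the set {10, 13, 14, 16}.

2

(10/17) = -1 → non-residue.
(13/17) = +1 → QR.
(14/17) = -1 → non-residue.
(16/17) = +1 → QR.
Total quadratic residues among the 4: 2.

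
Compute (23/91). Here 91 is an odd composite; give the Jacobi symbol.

1

Reciprocity: 23 ≡ 3 and 91 ≡ 3 (mod 4), so (23/91) = −(91/23).
Reduce top mod 23: now compute (22/23).
Pull out 2: since 23 ≡ 7 (mod 8), (2/23) = +1.
Reciprocity: 11 ≡ 3 and 23 ≡ 3 (mod 4), so (11/23) = −(23/11).
Reduce top mod 11: now compute (1/11).
Reached (1/11) = 1. Collecting the sign flips along the way, the symbol is +1.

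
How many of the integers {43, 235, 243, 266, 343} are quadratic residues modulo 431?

(43/431) = -1 → non-residue.
(235/431) = -1 → non-residue.
(243/431) = +1 → QR.
(266/431) = -1 → non-residue.
(343/431) = -1 → non-residue.
Total quadratic residues among the 5: 1.

1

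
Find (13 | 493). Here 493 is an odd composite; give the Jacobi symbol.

1

Reciprocity: 13 ≡ 1 and 493 ≡ 1 (mod 4), so (13/493) = +(493/13).
Reduce top mod 13: now compute (12/13).
Pull out 2^2: since 13 ≡ 5 (mod 8), (2/13) = -1, so (2/13)^2 = +1.
Reciprocity: 3 ≡ 3 and 13 ≡ 1 (mod 4), so (3/13) = +(13/3).
Reduce top mod 3: now compute (1/3).
Reached (1/3) = 1. Collecting the sign flips along the way, the symbol is +1.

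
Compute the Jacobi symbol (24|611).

Pull out 2^3: since 611 ≡ 3 (mod 8), (2/611) = -1, so (2/611)^3 = -1.
Reciprocity: 3 ≡ 3 and 611 ≡ 3 (mod 4), so (3/611) = −(611/3).
Reduce top mod 3: now compute (2/3).
Pull out 2: since 3 ≡ 3 (mod 8), (2/3) = -1.
Reached (1/3) = 1. Collecting the sign flips along the way, the symbol is -1.

-1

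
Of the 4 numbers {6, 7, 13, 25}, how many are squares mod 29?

(6/29) = +1 → QR.
(7/29) = +1 → QR.
(13/29) = +1 → QR.
(25/29) = +1 → QR.
Total quadratic residues among the 4: 4.

4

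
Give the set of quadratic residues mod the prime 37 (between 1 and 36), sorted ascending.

1, 3, 4, 7, 9, 10, 11, 12, 16, 21, 25, 26, 27, 28, 30, 33, 34, 36

Square k = 1,…,18 (k and 37−k give the same square):
1²=1, 2²=4, 3²=9, 4²=16, 5²=25, 6²=36, 7²≡12, 8²≡27, 9²≡7, 10²≡26, 11²≡10, 12²≡33, 13²≡21, 14²≡11, 15²≡3, 16²≡34, 17²≡30, 18²≡28 (mod 37).
So the quadratic residues mod 37 are {1, 3, 4, 7, 9, 10, 11, 12, 16, 21, 25, 26, 27, 28, 30, 33, 34, 36}.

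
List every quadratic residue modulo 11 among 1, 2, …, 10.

1, 3, 4, 5, 9

Square k = 1,…,5 (k and 11−k give the same square):
1²=1, 2²=4, 3²=9, 4²≡5, 5²≡3 (mod 11).
So the quadratic residues mod 11 are {1, 3, 4, 5, 9}.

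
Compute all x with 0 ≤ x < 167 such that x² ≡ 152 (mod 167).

Since 167 ≡ 3 (mod 4), a square root of 152 is 152^((167+1)/4) = 152^42 mod 167.
Repeated squaring: 152^2≡58, 152^4≡24, 152^8≡75, 152^16≡114, 152^32≡137 (mod 167).
152^42 = 152^(32+8+2) ≡ 94 (mod 167).
Check: 94² = 8836 ≡ 152 (mod 167). The two roots are 73 and 94.

73, 94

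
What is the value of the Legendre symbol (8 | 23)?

1

Euler's criterion: (8/23) ≡ 8^11 (mod 23).
8^2 ≡ 18 (mod 23)
8^4 ≡ 2 (mod 23)
8^8 ≡ 4 (mod 23)
8^11 = 8^(8+2+1) ≡ 1 (mod 23).
Result is 1, so (8/23) = 1.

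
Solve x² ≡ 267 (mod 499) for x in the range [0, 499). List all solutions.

Since 499 ≡ 3 (mod 4), a square root of 267 is 267^((499+1)/4) = 267^125 mod 499.
Repeated squaring: 267^2≡431, 267^4≡133, 267^8≡224, 267^16≡276, 267^32≡328, 267^64≡299 (mod 499).
267^125 = 267^(64+32+16+8+4+1) ≡ 457 (mod 499).
Check: 457² = 208849 ≡ 267 (mod 499). The two roots are 42 and 457.

42, 457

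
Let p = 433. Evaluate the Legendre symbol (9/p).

Reciprocity: 9 ≡ 1 and 433 ≡ 1 (mod 4), so (9/433) = +(433/9).
Reduce top mod 9: now compute (1/9).
Reached (1/9) = 1. Collecting the sign flips along the way, the symbol is +1.

1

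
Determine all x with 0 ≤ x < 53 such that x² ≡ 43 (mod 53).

53 ≡ 1 (mod 4), so we find a root by search.
Trying successive values, 19² = 361 ≡ 43 (mod 53). The other root is 53 − 19 = 34.

19, 34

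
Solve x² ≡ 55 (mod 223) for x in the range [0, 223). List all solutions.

Since 223 ≡ 3 (mod 4), a square root of 55 is 55^((223+1)/4) = 55^56 mod 223.
Repeated squaring: 55^2≡126, 55^4≡43, 55^8≡65, 55^16≡211, 55^32≡144 (mod 223).
55^56 = 55^(32+16+8) ≡ 72 (mod 223).
Check: 72² = 5184 ≡ 55 (mod 223). The two roots are 72 and 151.

72, 151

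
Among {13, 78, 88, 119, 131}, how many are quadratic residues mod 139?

(13/139) = +1 → QR.
(78/139) = +1 → QR.
(88/139) = -1 → non-residue.
(119/139) = -1 → non-residue.
(131/139) = +1 → QR.
Total quadratic residues among the 5: 3.

3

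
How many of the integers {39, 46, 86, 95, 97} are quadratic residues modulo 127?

(39/127) = -1 → non-residue.
(46/127) = -1 → non-residue.
(86/127) = -1 → non-residue.
(95/127) = -1 → non-residue.
(97/127) = -1 → non-residue.
Total quadratic residues among the 5: 0.

0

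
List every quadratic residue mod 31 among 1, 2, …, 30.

1,2,4,5,7,8,9,10,14,16,18,19,20,25,28

Square k = 1,…,15 (k and 31−k give the same square):
1²=1, 2²=4, 3²=9, 4²=16, 5²=25, 6²≡5, 7²≡18, 8²≡2, 9²≡19, 10²≡7, 11²≡28, 12²≡20, 13²≡14, 14²≡10, 15²≡8 (mod 31).
So the quadratic residues mod 31 are {1, 2, 4, 5, 7, 8, 9, 10, 14, 16, 18, 19, 20, 25, 28}.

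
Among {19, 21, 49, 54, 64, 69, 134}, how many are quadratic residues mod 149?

(19/149) = +1 → QR.
(21/149) = -1 → non-residue.
(49/149) = +1 → QR.
(54/149) = +1 → QR.
(64/149) = +1 → QR.
(69/149) = +1 → QR.
(134/149) = -1 → non-residue.
Total quadratic residues among the 7: 5.

5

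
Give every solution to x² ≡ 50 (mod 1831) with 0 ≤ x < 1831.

Since 1831 ≡ 3 (mod 4), a square root of 50 is 50^((1831+1)/4) = 50^458 mod 1831.
Repeated squaring: 50^2≡669, 50^4≡797, 50^8≡1683, 50^16≡1763, 50^32≡962, 50^64≡789, 50^128≡1812, 50^256≡361 (mod 1831).
50^458 = 50^(256+128+64+8+2) ≡ 682 (mod 1831).
Check: 682² = 465124 ≡ 50 (mod 1831). The two roots are 682 and 1149.

682, 1149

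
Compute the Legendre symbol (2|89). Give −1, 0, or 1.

Euler's criterion: (2/89) ≡ 2^44 (mod 89).
2^2 ≡ 4 (mod 89)
2^4 ≡ 16 (mod 89)
2^8 ≡ 78 (mod 89)
2^16 ≡ 32 (mod 89)
2^32 ≡ 45 (mod 89)
2^44 = 2^(32+8+4) ≡ 1 (mod 89).
Result is 1, so (2/89) = 1.

1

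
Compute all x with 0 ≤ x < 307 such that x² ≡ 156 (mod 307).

Since 307 ≡ 3 (mod 4), a square root of 156 is 156^((307+1)/4) = 156^77 mod 307.
Repeated squaring: 156^2≡83, 156^4≡135, 156^8≡112, 156^16≡264, 156^32≡7, 156^64≡49 (mod 307).
156^77 = 156^(64+8+4+1) ≡ 69 (mod 307).
Check: 69² = 4761 ≡ 156 (mod 307). The two roots are 69 and 238.

69, 238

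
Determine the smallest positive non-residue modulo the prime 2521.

11

(2/2521) = +1, so 2 is a residue.
(3/2521) = +1, so 3 is a residue.
(4/2521) = +1, so 4 is a residue.
(5/2521) = +1, so 5 is a residue.
(6/2521) = +1, so 6 is a residue.
(7/2521) = +1, so 7 is a residue.
(8/2521) = +1, so 8 is a residue.
(9/2521) = +1, so 9 is a residue.
(10/2521) = +1, so 10 is a residue.
(11/2521) = −1, so 11 is the smallest positive non-residue mod 2521.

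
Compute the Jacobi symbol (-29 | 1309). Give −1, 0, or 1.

First reduce: -29 ≡ 1280 (mod 1309).
Pull out 2^8: since 1309 ≡ 5 (mod 8), (2/1309) = -1, so (2/1309)^8 = +1.
Reciprocity: 5 ≡ 1 and 1309 ≡ 1 (mod 4), so (5/1309) = +(1309/5).
Reduce top mod 5: now compute (4/5).
Pull out 2^2: since 5 ≡ 5 (mod 8), (2/5) = -1, so (2/5)^2 = +1.
Reached (1/5) = 1. Collecting the sign flips along the way, the symbol is +1.

1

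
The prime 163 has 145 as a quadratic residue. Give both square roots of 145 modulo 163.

Since 163 ≡ 3 (mod 4), a square root of 145 is 145^((163+1)/4) = 145^41 mod 163.
Repeated squaring: 145^2≡161, 145^4≡4, 145^8≡16, 145^16≡93, 145^32≡10 (mod 163).
145^41 = 145^(32+8+1) ≡ 54 (mod 163).
Check: 54² = 2916 ≡ 145 (mod 163). The two roots are 54 and 109.

54, 109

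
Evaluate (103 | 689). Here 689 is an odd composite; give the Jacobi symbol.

Reciprocity: 103 ≡ 3 and 689 ≡ 1 (mod 4), so (103/689) = +(689/103).
Reduce top mod 103: now compute (71/103).
Reciprocity: 71 ≡ 3 and 103 ≡ 3 (mod 4), so (71/103) = −(103/71).
Reduce top mod 71: now compute (32/71).
Pull out 2^5: since 71 ≡ 7 (mod 8), (2/71) = +1, so (2/71)^5 = +1.
Reached (1/71) = 1. Collecting the sign flips along the way, the symbol is -1.

-1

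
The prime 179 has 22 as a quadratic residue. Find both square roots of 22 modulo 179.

Since 179 ≡ 3 (mod 4), a square root of 22 is 22^((179+1)/4) = 22^45 mod 179.
Repeated squaring: 22^2≡126, 22^4≡124, 22^8≡161, 22^16≡145, 22^32≡82 (mod 179).
22^45 = 22^(32+8+4+1) ≡ 77 (mod 179).
Check: 77² = 5929 ≡ 22 (mod 179). The two roots are 77 and 102.

77, 102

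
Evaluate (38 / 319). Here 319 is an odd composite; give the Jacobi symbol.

1

Pull out 2: since 319 ≡ 7 (mod 8), (2/319) = +1.
Reciprocity: 19 ≡ 3 and 319 ≡ 3 (mod 4), so (19/319) = −(319/19).
Reduce top mod 19: now compute (15/19).
Reciprocity: 15 ≡ 3 and 19 ≡ 3 (mod 4), so (15/19) = −(19/15).
Reduce top mod 15: now compute (4/15).
Pull out 2^2: since 15 ≡ 7 (mod 8), (2/15) = +1, so (2/15)^2 = +1.
Reached (1/15) = 1. Collecting the sign flips along the way, the symbol is +1.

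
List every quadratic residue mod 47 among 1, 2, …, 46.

1,2,3,4,6,7,8,9,12,14,16,17,18,21,24,25,27,28,32,34,36,37,42

Square k = 1,…,23 (k and 47−k give the same square):
1²=1, 2²=4, 3²=9, 4²=16, 5²=25, 6²=36, 7²≡2, 8²≡17, 9²≡34, 10²≡6, 11²≡27, 12²≡3, 13²≡28, 14²≡8, 15²≡37, 16²≡21, 17²≡7, 18²≡42, 19²≡32, 20²≡24, 21²≡18, 22²≡14, 23²≡12 (mod 47).
So the quadratic residues mod 47 are {1, 2, 3, 4, 6, 7, 8, 9, 12, 14, 16, 17, 18, 21, 24, 25, 27, 28, 32, 34, 36, 37, 42}.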